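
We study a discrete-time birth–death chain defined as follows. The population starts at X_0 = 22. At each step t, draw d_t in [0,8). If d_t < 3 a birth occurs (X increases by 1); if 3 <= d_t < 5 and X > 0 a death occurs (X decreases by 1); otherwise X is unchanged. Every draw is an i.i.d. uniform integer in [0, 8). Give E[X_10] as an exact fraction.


93/4

X can drop by at most 1 per step and X_0 = 22 > T = 10, so X_t >= 22 − t >= 12 > 0 for every t <= 10: the floor at 0 (the 'and X > 0' condition) never binds. Hence X_10 = X_0 + Σ_{t<10} Y_t with i.i.d. increments Y_t = y(d_t) ∈ {+1, −1, 0}.
Outcome values over d=0..7: [1, 1, 1, -1, -1, 0, 0, 0]
Σy = 1, Σy² = 5, M = 8
μ = 1/8 = 1/8,  σ² = 5/8 − (1/8)² = 39/64
E[X_10] = 22 + 10·(1/8) = 93/4


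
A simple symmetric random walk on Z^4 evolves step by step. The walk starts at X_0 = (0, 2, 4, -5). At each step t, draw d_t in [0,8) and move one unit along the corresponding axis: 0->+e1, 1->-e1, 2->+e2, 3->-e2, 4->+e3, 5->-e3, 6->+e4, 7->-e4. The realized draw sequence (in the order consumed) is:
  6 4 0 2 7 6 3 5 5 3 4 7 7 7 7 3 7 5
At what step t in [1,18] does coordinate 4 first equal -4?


1

t=0: X=(0, 2, 4, -5), d=6 → +e4, X_1=(0, 2, 4, -4)
t=1: X=(0, 2, 4, -4), d=4 → +e3, X_2=(0, 2, 5, -4)
t=2: X=(0, 2, 5, -4), d=0 → +e1, X_3=(1, 2, 5, -4)
t=3: X=(1, 2, 5, -4), d=2 → +e2, X_4=(1, 3, 5, -4)
t=4: X=(1, 3, 5, -4), d=7 → -e4, X_5=(1, 3, 5, -5)
t=5: X=(1, 3, 5, -5), d=6 → +e4, X_6=(1, 3, 5, -4)
t=6: X=(1, 3, 5, -4), d=3 → -e2, X_7=(1, 2, 5, -4)
t=7: X=(1, 2, 5, -4), d=5 → -e3, X_8=(1, 2, 4, -4)
t=8: X=(1, 2, 4, -4), d=5 → -e3, X_9=(1, 2, 3, -4)
t=9: X=(1, 2, 3, -4), d=3 → -e2, X_10=(1, 1, 3, -4)
t=10: X=(1, 1, 3, -4), d=4 → +e3, X_11=(1, 1, 4, -4)
t=11: X=(1, 1, 4, -4), d=7 → -e4, X_12=(1, 1, 4, -5)
t=12: X=(1, 1, 4, -5), d=7 → -e4, X_13=(1, 1, 4, -6)
t=13: X=(1, 1, 4, -6), d=7 → -e4, X_14=(1, 1, 4, -7)
t=14: X=(1, 1, 4, -7), d=7 → -e4, X_15=(1, 1, 4, -8)
t=15: X=(1, 1, 4, -8), d=3 → -e2, X_16=(1, 0, 4, -8)
t=16: X=(1, 0, 4, -8), d=7 → -e4, X_17=(1, 0, 4, -9)
t=17: X=(1, 0, 4, -9), d=5 → -e3, X_18=(1, 0, 3, -9)


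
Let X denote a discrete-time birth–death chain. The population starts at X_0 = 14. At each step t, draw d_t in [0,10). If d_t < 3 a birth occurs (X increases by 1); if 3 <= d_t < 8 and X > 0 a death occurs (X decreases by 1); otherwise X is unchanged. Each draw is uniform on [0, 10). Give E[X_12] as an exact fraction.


58/5

X can drop by at most 1 per step and X_0 = 14 > T = 12, so X_t >= 14 − t >= 2 > 0 for every t <= 12: the floor at 0 (the 'and X > 0' condition) never binds. Hence X_12 = X_0 + Σ_{t<12} Y_t with i.i.d. increments Y_t = y(d_t) ∈ {+1, −1, 0}.
Outcome values over d=0..9: [1, 1, 1, -1, -1, -1, -1, -1, 0, 0]
Σy = -2, Σy² = 8, M = 10
μ = -2/10 = -1/5,  σ² = 8/10 − (-1/5)² = 19/25
E[X_12] = 14 + 12·(-1/5) = 58/5


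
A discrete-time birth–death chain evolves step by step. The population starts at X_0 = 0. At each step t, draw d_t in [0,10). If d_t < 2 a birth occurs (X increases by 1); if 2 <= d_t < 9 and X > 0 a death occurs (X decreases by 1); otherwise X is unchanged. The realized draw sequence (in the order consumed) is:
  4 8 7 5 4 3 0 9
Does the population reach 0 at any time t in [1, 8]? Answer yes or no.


yes

t=0: X=0, d=4 → hold, X_1=0
t=1: X=0, d=8 → hold, X_2=0
t=2: X=0, d=7 → hold, X_3=0
t=3: X=0, d=5 → hold, X_4=0
t=4: X=0, d=4 → hold, X_5=0
t=5: X=0, d=3 → hold, X_6=0
t=6: X=0, d=0 → birth, X_7=1
t=7: X=1, d=9 → hold, X_8=1


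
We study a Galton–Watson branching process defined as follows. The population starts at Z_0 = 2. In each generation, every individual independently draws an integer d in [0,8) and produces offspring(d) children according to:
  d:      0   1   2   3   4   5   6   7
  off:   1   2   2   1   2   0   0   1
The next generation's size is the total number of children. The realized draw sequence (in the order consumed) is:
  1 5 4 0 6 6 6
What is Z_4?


0

gen 0: Z_0=2, draws=[1, 5], offspring=[2, 0], Z_1=2
gen 1: Z_1=2, draws=[4, 0], offspring=[2, 1], Z_2=3
gen 2: Z_2=3, draws=[6, 6, 6], offspring=[0, 0, 0], Z_3=0
gen 3: Z_3=0, draws=[], offspring=[], Z_4=0


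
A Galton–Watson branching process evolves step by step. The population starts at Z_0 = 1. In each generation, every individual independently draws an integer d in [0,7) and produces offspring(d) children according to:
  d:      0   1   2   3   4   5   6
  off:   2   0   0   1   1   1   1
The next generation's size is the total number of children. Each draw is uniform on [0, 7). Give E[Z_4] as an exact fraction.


1296/2401

Outcome values over d=0..6: [2, 0, 0, 1, 1, 1, 1]
Σy = 6, Σy² = 8, M = 7
μ = 6/7 = 6/7,  σ² = 8/7 − (6/7)² = 20/49
E[Z_0] = 1
E[Z_1] = 6/7·E[Z_0] = 6/7
E[Z_2] = 6/7·E[Z_1] = 36/49
E[Z_3] = 6/7·E[Z_2] = 216/343
E[Z_4] = 6/7·E[Z_3] = 1296/2401


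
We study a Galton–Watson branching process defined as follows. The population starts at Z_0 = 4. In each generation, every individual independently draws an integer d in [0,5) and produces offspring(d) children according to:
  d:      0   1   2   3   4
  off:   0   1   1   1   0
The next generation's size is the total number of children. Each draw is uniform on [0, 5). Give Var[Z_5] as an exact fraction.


2801304/9765625

Outcome values over d=0..4: [0, 1, 1, 1, 0]
Σy = 3, Σy² = 3, M = 5
μ = 3/5 = 3/5,  σ² = 3/5 − (3/5)² = 6/25
V_0 = 0, E_0 = 4
V_1 = 6/25·E_0 + (3/5)²·V_0 = 24/25;  E_1 = 12/5
V_2 = 6/25·E_1 + (3/5)²·V_1 = 576/625;  E_2 = 36/25
V_3 = 6/25·E_2 + (3/5)²·V_2 = 10584/15625;  E_3 = 108/125
V_4 = 6/25·E_3 + (3/5)²·V_3 = 176256/390625;  E_4 = 324/625
V_5 = 6/25·E_4 + (3/5)²·V_4 = 2801304/9765625;  E_5 = 972/3125


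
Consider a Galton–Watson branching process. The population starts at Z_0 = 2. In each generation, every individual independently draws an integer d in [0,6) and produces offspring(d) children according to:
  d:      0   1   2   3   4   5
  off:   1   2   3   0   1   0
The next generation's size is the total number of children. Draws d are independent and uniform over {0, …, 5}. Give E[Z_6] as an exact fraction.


Outcome values over d=0..5: [1, 2, 3, 0, 1, 0]
Σy = 7, Σy² = 15, M = 6
μ = 7/6 = 7/6,  σ² = 15/6 − (7/6)² = 41/36
E[Z_0] = 2
E[Z_1] = 7/6·E[Z_0] = 7/3
E[Z_2] = 7/6·E[Z_1] = 49/18
E[Z_3] = 7/6·E[Z_2] = 343/108
E[Z_4] = 7/6·E[Z_3] = 2401/648
E[Z_5] = 7/6·E[Z_4] = 16807/3888
E[Z_6] = 7/6·E[Z_5] = 117649/23328

117649/23328


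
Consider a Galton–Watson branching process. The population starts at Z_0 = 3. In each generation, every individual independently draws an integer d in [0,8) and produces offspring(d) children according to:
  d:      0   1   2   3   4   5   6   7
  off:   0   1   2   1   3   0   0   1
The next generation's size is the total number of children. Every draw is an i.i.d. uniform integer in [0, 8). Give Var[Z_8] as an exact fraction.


Outcome values over d=0..7: [0, 1, 2, 1, 3, 0, 0, 1]
Σy = 8, Σy² = 16, M = 8
μ = 8/8 = 1,  σ² = 16/8 − (1)² = 1
V_0 = 0, E_0 = 3
V_1 = 1·E_0 + (1)²·V_0 = 3;  E_1 = 3
V_2 = 1·E_1 + (1)²·V_1 = 6;  E_2 = 3
V_3 = 1·E_2 + (1)²·V_2 = 9;  E_3 = 3
V_4 = 1·E_3 + (1)²·V_3 = 12;  E_4 = 3
V_5 = 1·E_4 + (1)²·V_4 = 15;  E_5 = 3
V_6 = 1·E_5 + (1)²·V_5 = 18;  E_6 = 3
V_7 = 1·E_6 + (1)²·V_6 = 21;  E_7 = 3
V_8 = 1·E_7 + (1)²·V_7 = 24;  E_8 = 3

24


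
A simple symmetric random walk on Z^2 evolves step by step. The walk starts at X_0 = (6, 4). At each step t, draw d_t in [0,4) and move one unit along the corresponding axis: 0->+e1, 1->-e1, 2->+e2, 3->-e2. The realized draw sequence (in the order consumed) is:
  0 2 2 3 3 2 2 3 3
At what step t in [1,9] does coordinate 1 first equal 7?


1

t=0: X=(6, 4), d=0 → +e1, X_1=(7, 4)
t=1: X=(7, 4), d=2 → +e2, X_2=(7, 5)
t=2: X=(7, 5), d=2 → +e2, X_3=(7, 6)
t=3: X=(7, 6), d=3 → -e2, X_4=(7, 5)
t=4: X=(7, 5), d=3 → -e2, X_5=(7, 4)
t=5: X=(7, 4), d=2 → +e2, X_6=(7, 5)
t=6: X=(7, 5), d=2 → +e2, X_7=(7, 6)
t=7: X=(7, 6), d=3 → -e2, X_8=(7, 5)
t=8: X=(7, 5), d=3 → -e2, X_9=(7, 4)


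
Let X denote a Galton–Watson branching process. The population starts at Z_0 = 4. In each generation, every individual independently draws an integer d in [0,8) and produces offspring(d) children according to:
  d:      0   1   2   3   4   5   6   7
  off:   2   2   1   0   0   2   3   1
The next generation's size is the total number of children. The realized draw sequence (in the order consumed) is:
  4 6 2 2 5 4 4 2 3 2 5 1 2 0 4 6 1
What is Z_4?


gen 0: Z_0=4, draws=[4, 6, 2, 2], offspring=[0, 3, 1, 1], Z_1=5
gen 1: Z_1=5, draws=[5, 4, 4, 2, 3], offspring=[2, 0, 0, 1, 0], Z_2=3
gen 2: Z_2=3, draws=[2, 5, 1], offspring=[1, 2, 2], Z_3=5
gen 3: Z_3=5, draws=[2, 0, 4, 6, 1], offspring=[1, 2, 0, 3, 2], Z_4=8

8


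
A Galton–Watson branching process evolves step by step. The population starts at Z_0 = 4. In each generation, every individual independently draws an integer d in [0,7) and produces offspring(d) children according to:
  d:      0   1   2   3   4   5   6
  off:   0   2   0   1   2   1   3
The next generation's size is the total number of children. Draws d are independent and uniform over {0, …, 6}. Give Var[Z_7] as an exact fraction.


218836936538064/678223072849

Outcome values over d=0..6: [0, 2, 0, 1, 2, 1, 3]
Σy = 9, Σy² = 19, M = 7
μ = 9/7 = 9/7,  σ² = 19/7 − (9/7)² = 52/49
V_0 = 0, E_0 = 4
V_1 = 52/49·E_0 + (9/7)²·V_0 = 208/49;  E_1 = 36/7
V_2 = 52/49·E_1 + (9/7)²·V_1 = 29952/2401;  E_2 = 324/49
V_3 = 52/49·E_2 + (9/7)²·V_2 = 3251664/117649;  E_3 = 2916/343
V_4 = 52/49·E_3 + (9/7)²·V_3 = 315394560/5764801;  E_4 = 26244/2401
V_5 = 52/49·E_4 + (9/7)²·V_4 = 28823575248/282475249;  E_5 = 236196/16807
V_6 = 52/49·E_5 + (9/7)²·V_5 = 2541136396032/13841287201;  E_6 = 2125764/117649
V_7 = 52/49·E_6 + (9/7)²·V_6 = 218836936538064/678223072849;  E_7 = 19131876/823543


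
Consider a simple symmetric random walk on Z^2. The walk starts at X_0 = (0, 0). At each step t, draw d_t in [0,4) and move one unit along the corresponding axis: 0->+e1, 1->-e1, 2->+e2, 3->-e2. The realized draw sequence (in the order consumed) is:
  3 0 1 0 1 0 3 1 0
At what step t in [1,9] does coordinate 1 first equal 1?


t=0: X=(0, 0), d=3 → -e2, X_1=(0, -1)
t=1: X=(0, -1), d=0 → +e1, X_2=(1, -1)
t=2: X=(1, -1), d=1 → -e1, X_3=(0, -1)
t=3: X=(0, -1), d=0 → +e1, X_4=(1, -1)
t=4: X=(1, -1), d=1 → -e1, X_5=(0, -1)
t=5: X=(0, -1), d=0 → +e1, X_6=(1, -1)
t=6: X=(1, -1), d=3 → -e2, X_7=(1, -2)
t=7: X=(1, -2), d=1 → -e1, X_8=(0, -2)
t=8: X=(0, -2), d=0 → +e1, X_9=(1, -2)

2


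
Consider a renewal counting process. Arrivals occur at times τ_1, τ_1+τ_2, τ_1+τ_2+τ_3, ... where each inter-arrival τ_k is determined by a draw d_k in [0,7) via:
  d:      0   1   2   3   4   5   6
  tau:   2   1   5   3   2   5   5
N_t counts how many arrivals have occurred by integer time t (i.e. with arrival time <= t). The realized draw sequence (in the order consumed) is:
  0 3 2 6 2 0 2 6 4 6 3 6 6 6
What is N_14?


3

draw d_1=0: τ_1=2, arrival time A_1=2
draw d_2=3: τ_2=3, arrival time A_2=5
draw d_3=2: τ_3=5, arrival time A_3=10
draw d_4=6: τ_4=5, arrival time A_4=15
draw d_5=2: τ_5=5, arrival time A_5=20
draw d_6=0: τ_6=2, arrival time A_6=22
draw d_7=2: τ_7=5, arrival time A_7=27
draw d_8=6: τ_8=5, arrival time A_8=32
draw d_9=4: τ_9=2, arrival time A_9=34
draw d_10=6: τ_10=5, arrival time A_10=39
draw d_11=3: τ_11=3, arrival time A_11=42
draw d_12=6: τ_12=5, arrival time A_12=47
draw d_13=6: τ_13=5, arrival time A_13=52
draw d_14=6: τ_14=5, arrival time A_14=57
N_t over t=0..14: 0:0 1:0 2:1 3:1 4:1 5:2 6:2 7:2 8:2 9:2 10:3 11:3 12:3 13:3 14:3


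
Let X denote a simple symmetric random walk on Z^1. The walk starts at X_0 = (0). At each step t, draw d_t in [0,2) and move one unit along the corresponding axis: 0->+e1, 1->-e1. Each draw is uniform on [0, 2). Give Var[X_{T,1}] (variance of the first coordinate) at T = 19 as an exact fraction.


19

Outcome values over d=0..1: [1, -1]
Σy = 0, Σy² = 2, M = 2
μ = 0/2 = 0,  σ² = 2/2 − (0)² = 1
Independent increments: Var[X_19] = 19·σ² = 19·(1) = 19


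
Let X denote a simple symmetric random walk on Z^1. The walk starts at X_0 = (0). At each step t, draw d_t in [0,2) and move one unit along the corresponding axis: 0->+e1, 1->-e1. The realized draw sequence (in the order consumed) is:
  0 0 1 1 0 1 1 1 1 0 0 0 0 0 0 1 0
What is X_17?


t=0: X=(0), d=0 → +e1, X_1=(1)
t=1: X=(1), d=0 → +e1, X_2=(2)
t=2: X=(2), d=1 → -e1, X_3=(1)
t=3: X=(1), d=1 → -e1, X_4=(0)
t=4: X=(0), d=0 → +e1, X_5=(1)
t=5: X=(1), d=1 → -e1, X_6=(0)
t=6: X=(0), d=1 → -e1, X_7=(-1)
t=7: X=(-1), d=1 → -e1, X_8=(-2)
t=8: X=(-2), d=1 → -e1, X_9=(-3)
t=9: X=(-3), d=0 → +e1, X_10=(-2)
t=10: X=(-2), d=0 → +e1, X_11=(-1)
t=11: X=(-1), d=0 → +e1, X_12=(0)
t=12: X=(0), d=0 → +e1, X_13=(1)
t=13: X=(1), d=0 → +e1, X_14=(2)
t=14: X=(2), d=0 → +e1, X_15=(3)
t=15: X=(3), d=1 → -e1, X_16=(2)
t=16: X=(2), d=0 → +e1, X_17=(3)

(3)


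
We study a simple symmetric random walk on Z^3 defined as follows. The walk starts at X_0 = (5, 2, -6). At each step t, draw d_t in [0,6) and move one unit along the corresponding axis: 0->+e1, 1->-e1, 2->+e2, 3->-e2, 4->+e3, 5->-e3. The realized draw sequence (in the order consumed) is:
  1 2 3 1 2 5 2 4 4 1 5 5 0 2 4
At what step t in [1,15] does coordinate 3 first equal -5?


9

t=0: X=(5, 2, -6), d=1 → -e1, X_1=(4, 2, -6)
t=1: X=(4, 2, -6), d=2 → +e2, X_2=(4, 3, -6)
t=2: X=(4, 3, -6), d=3 → -e2, X_3=(4, 2, -6)
t=3: X=(4, 2, -6), d=1 → -e1, X_4=(3, 2, -6)
t=4: X=(3, 2, -6), d=2 → +e2, X_5=(3, 3, -6)
t=5: X=(3, 3, -6), d=5 → -e3, X_6=(3, 3, -7)
t=6: X=(3, 3, -7), d=2 → +e2, X_7=(3, 4, -7)
t=7: X=(3, 4, -7), d=4 → +e3, X_8=(3, 4, -6)
t=8: X=(3, 4, -6), d=4 → +e3, X_9=(3, 4, -5)
t=9: X=(3, 4, -5), d=1 → -e1, X_10=(2, 4, -5)
t=10: X=(2, 4, -5), d=5 → -e3, X_11=(2, 4, -6)
t=11: X=(2, 4, -6), d=5 → -e3, X_12=(2, 4, -7)
t=12: X=(2, 4, -7), d=0 → +e1, X_13=(3, 4, -7)
t=13: X=(3, 4, -7), d=2 → +e2, X_14=(3, 5, -7)
t=14: X=(3, 5, -7), d=4 → +e3, X_15=(3, 5, -6)


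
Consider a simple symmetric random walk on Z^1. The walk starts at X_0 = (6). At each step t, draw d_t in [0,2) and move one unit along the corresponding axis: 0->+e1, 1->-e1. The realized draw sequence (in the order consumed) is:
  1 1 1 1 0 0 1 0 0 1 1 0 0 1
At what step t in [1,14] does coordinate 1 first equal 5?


t=0: X=(6), d=1 → -e1, X_1=(5)
t=1: X=(5), d=1 → -e1, X_2=(4)
t=2: X=(4), d=1 → -e1, X_3=(3)
t=3: X=(3), d=1 → -e1, X_4=(2)
t=4: X=(2), d=0 → +e1, X_5=(3)
t=5: X=(3), d=0 → +e1, X_6=(4)
t=6: X=(4), d=1 → -e1, X_7=(3)
t=7: X=(3), d=0 → +e1, X_8=(4)
t=8: X=(4), d=0 → +e1, X_9=(5)
t=9: X=(5), d=1 → -e1, X_10=(4)
t=10: X=(4), d=1 → -e1, X_11=(3)
t=11: X=(3), d=0 → +e1, X_12=(4)
t=12: X=(4), d=0 → +e1, X_13=(5)
t=13: X=(5), d=1 → -e1, X_14=(4)

1


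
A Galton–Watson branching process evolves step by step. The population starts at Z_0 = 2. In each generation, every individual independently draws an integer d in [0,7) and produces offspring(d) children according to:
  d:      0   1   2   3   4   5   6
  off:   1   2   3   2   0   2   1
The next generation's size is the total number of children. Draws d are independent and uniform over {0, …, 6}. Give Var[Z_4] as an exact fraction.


325828800/5764801

Outcome values over d=0..6: [1, 2, 3, 2, 0, 2, 1]
Σy = 11, Σy² = 23, M = 7
μ = 11/7 = 11/7,  σ² = 23/7 − (11/7)² = 40/49
V_0 = 0, E_0 = 2
V_1 = 40/49·E_0 + (11/7)²·V_0 = 80/49;  E_1 = 22/7
V_2 = 40/49·E_1 + (11/7)²·V_1 = 15840/2401;  E_2 = 242/49
V_3 = 40/49·E_2 + (11/7)²·V_2 = 2390960/117649;  E_3 = 2662/343
V_4 = 40/49·E_3 + (11/7)²·V_3 = 325828800/5764801;  E_4 = 29282/2401


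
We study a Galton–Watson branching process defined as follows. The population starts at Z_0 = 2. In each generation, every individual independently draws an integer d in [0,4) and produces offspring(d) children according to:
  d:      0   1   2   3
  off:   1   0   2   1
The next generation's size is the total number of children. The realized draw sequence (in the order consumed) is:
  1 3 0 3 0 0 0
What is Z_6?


1

gen 0: Z_0=2, draws=[1, 3], offspring=[0, 1], Z_1=1
gen 1: Z_1=1, draws=[0], offspring=[1], Z_2=1
gen 2: Z_2=1, draws=[3], offspring=[1], Z_3=1
gen 3: Z_3=1, draws=[0], offspring=[1], Z_4=1
gen 4: Z_4=1, draws=[0], offspring=[1], Z_5=1
gen 5: Z_5=1, draws=[0], offspring=[1], Z_6=1


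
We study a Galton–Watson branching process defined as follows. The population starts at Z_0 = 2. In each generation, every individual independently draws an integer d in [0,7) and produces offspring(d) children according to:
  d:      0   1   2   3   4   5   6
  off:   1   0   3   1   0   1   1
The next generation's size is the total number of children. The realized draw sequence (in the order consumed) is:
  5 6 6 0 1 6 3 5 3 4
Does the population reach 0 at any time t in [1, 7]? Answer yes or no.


yes

gen 0: Z_0=2, draws=[5, 6], offspring=[1, 1], Z_1=2
gen 1: Z_1=2, draws=[6, 0], offspring=[1, 1], Z_2=2
gen 2: Z_2=2, draws=[1, 6], offspring=[0, 1], Z_3=1
gen 3: Z_3=1, draws=[3], offspring=[1], Z_4=1
gen 4: Z_4=1, draws=[5], offspring=[1], Z_5=1
gen 5: Z_5=1, draws=[3], offspring=[1], Z_6=1
gen 6: Z_6=1, draws=[4], offspring=[0], Z_7=0


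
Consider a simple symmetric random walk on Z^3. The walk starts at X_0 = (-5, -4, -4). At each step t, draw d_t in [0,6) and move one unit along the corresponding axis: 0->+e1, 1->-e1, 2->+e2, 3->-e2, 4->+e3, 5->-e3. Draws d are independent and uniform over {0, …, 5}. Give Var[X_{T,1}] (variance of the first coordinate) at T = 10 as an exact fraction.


10/3

Outcome values over d=0..5: [1, -1, 0, 0, 0, 0]
Σy = 0, Σy² = 2, M = 6
μ = 0/6 = 0,  σ² = 2/6 − (0)² = 1/3
Independent increments: Var[X_10] = 10·σ² = 10·(1/3) = 10/3


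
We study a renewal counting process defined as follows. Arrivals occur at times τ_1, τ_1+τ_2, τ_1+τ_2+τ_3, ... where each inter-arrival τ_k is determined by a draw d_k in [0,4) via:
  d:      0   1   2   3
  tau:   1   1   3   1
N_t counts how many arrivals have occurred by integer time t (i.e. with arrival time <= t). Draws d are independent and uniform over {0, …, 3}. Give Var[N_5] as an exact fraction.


Inter-arrival values over d=0..3: [1, 1, 3, 1]
Each d has probability 1/4, so the pmf of τ is: f(1) = 3/4, f(3) = 1/4
Let p_n(j) = P(N_n = j), with p_0 = [1]. Condition on τ_1: p_n(0) = P(τ > n), and for j >= 1, p_n(j) = Σ_{k<=n} f(k)·p_{n−k}(j−1)
p_1 = [1/4, 3/4]  (j = 0..1)
p_2 = [1/4, 3/16, 9/16]  (j = 0..2)
p_3 = [0, 7/16, 9/64, 27/64]  (j = 0..3)
p_4 = [0, 1/16, 33/64, 27/256, 81/256]  (j = 0..4)
p_5 = [0, 1/16, 3/32, 135/256, 81/1024, 243/1024]  (j = 0..5)
E[N_5] = Σ j·p_5(j) = 3415/1024;  E[N_5²] = Σ j²·p_5(j) = 12679/1024
Var[N_5] = 12679/1024 − (3415/1024)² = 1321071/1048576

1321071/1048576


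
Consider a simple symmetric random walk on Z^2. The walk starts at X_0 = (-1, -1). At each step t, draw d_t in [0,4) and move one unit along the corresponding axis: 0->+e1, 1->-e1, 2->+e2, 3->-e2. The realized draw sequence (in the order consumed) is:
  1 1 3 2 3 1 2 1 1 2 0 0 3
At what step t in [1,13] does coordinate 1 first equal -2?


t=0: X=(-1, -1), d=1 → -e1, X_1=(-2, -1)
t=1: X=(-2, -1), d=1 → -e1, X_2=(-3, -1)
t=2: X=(-3, -1), d=3 → -e2, X_3=(-3, -2)
t=3: X=(-3, -2), d=2 → +e2, X_4=(-3, -1)
t=4: X=(-3, -1), d=3 → -e2, X_5=(-3, -2)
t=5: X=(-3, -2), d=1 → -e1, X_6=(-4, -2)
t=6: X=(-4, -2), d=2 → +e2, X_7=(-4, -1)
t=7: X=(-4, -1), d=1 → -e1, X_8=(-5, -1)
t=8: X=(-5, -1), d=1 → -e1, X_9=(-6, -1)
t=9: X=(-6, -1), d=2 → +e2, X_10=(-6, 0)
t=10: X=(-6, 0), d=0 → +e1, X_11=(-5, 0)
t=11: X=(-5, 0), d=0 → +e1, X_12=(-4, 0)
t=12: X=(-4, 0), d=3 → -e2, X_13=(-4, -1)

1


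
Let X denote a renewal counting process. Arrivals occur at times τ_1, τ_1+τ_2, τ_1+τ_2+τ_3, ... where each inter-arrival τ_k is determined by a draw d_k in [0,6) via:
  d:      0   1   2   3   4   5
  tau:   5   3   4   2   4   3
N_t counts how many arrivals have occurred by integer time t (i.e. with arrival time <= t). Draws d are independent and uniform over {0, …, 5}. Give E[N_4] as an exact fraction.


31/36

Inter-arrival values over d=0..5: [5, 3, 4, 2, 4, 3]
Each d has probability 1/6, so the pmf of τ is: f(2) = 1/6, f(3) = 1/3, f(4) = 1/3, f(5) = 1/6
Renewal equation for m(n) = E[N_n]: condition on τ_1 = k (if k <= n, one arrival plus a fresh copy on the remaining n−k steps): m(n) = F(n) + Σ_{k<=n} f(k)·m(n−k), where F(n) = P(τ <= n) and m(0) = 0
m(1) = F(1) = 0
m(2) = F(2) = 1/6
m(3) = F(3) = 1/2
m(4) = F(4) + f(2)·m(2) = 5/6 + 1/6·1/6 = 31/36
E[N_4] = m(4) = 31/36


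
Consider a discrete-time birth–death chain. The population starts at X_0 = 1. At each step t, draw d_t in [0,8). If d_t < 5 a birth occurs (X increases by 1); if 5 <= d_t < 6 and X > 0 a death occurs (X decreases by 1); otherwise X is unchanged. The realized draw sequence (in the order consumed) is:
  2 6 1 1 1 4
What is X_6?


6

t=0: X=1, d=2 → birth, X_1=2
t=1: X=2, d=6 → hold, X_2=2
t=2: X=2, d=1 → birth, X_3=3
t=3: X=3, d=1 → birth, X_4=4
t=4: X=4, d=1 → birth, X_5=5
t=5: X=5, d=4 → birth, X_6=6


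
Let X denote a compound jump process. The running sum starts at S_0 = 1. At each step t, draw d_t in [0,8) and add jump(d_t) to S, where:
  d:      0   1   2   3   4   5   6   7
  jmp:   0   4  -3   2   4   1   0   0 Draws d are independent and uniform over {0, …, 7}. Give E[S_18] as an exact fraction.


19

Outcome values over d=0..7: [0, 4, -3, 2, 4, 1, 0, 0]
Σy = 8, Σy² = 46, M = 8
μ = 8/8 = 1,  σ² = 46/8 − (1)² = 19/4
E[S_18] = 1 + 18·(1) = 19


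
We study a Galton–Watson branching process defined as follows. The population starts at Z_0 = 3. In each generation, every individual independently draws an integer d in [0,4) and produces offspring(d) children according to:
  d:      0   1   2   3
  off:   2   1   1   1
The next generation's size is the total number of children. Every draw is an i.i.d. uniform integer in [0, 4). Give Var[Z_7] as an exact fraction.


Outcome values over d=0..3: [2, 1, 1, 1]
Σy = 5, Σy² = 7, M = 4
μ = 5/4 = 5/4,  σ² = 7/4 − (5/4)² = 3/16
V_0 = 0, E_0 = 3
V_1 = 3/16·E_0 + (5/4)²·V_0 = 9/16;  E_1 = 15/4
V_2 = 3/16·E_1 + (5/4)²·V_1 = 405/256;  E_2 = 75/16
V_3 = 3/16·E_2 + (5/4)²·V_2 = 13725/4096;  E_3 = 375/64
V_4 = 3/16·E_3 + (5/4)²·V_3 = 415125/65536;  E_4 = 1875/256
V_5 = 3/16·E_4 + (5/4)²·V_4 = 11818125/1048576;  E_5 = 9375/1024
V_6 = 3/16·E_5 + (5/4)²·V_5 = 324253125/16777216;  E_6 = 46875/4096
V_7 = 3/16·E_6 + (5/4)²·V_6 = 8682328125/268435456;  E_7 = 234375/16384

8682328125/268435456


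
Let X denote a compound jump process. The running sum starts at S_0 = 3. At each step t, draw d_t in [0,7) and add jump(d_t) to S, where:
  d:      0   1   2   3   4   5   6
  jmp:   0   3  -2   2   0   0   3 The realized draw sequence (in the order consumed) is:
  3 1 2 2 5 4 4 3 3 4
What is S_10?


8

t=0: S=3, d=3, jump=2, S_1=5
t=1: S=5, d=1, jump=3, S_2=8
t=2: S=8, d=2, jump=-2, S_3=6
t=3: S=6, d=2, jump=-2, S_4=4
t=4: S=4, d=5, jump=0, S_5=4
t=5: S=4, d=4, jump=0, S_6=4
t=6: S=4, d=4, jump=0, S_7=4
t=7: S=4, d=3, jump=2, S_8=6
t=8: S=6, d=3, jump=2, S_9=8
t=9: S=8, d=4, jump=0, S_10=8


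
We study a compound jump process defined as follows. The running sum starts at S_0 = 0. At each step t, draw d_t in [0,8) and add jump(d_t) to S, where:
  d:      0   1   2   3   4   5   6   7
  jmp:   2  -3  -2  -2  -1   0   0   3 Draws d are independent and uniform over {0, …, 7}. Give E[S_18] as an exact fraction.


Outcome values over d=0..7: [2, -3, -2, -2, -1, 0, 0, 3]
Σy = -3, Σy² = 31, M = 8
μ = -3/8 = -3/8,  σ² = 31/8 − (-3/8)² = 239/64
E[S_18] = 0 + 18·(-3/8) = -27/4

-27/4


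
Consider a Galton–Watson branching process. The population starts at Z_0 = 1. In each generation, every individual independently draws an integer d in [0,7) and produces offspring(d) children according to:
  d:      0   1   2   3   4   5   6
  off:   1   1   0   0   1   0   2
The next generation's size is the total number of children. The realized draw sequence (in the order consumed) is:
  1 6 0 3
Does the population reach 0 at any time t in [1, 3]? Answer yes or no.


no

gen 0: Z_0=1, draws=[1], offspring=[1], Z_1=1
gen 1: Z_1=1, draws=[6], offspring=[2], Z_2=2
gen 2: Z_2=2, draws=[0, 3], offspring=[1, 0], Z_3=1


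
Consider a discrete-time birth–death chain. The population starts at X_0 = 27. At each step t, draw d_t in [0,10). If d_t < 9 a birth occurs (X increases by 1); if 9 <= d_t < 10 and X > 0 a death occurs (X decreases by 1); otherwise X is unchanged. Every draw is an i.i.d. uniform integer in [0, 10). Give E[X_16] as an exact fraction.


199/5

X can drop by at most 1 per step and X_0 = 27 > T = 16, so X_t >= 27 − t >= 11 > 0 for every t <= 16: the floor at 0 (the 'and X > 0' condition) never binds. Hence X_16 = X_0 + Σ_{t<16} Y_t with i.i.d. increments Y_t = y(d_t) ∈ {+1, −1, 0}.
Outcome values over d=0..9: [1, 1, 1, 1, 1, 1, 1, 1, 1, -1]
Σy = 8, Σy² = 10, M = 10
μ = 8/10 = 4/5,  σ² = 10/10 − (4/5)² = 9/25
E[X_16] = 27 + 16·(4/5) = 199/5


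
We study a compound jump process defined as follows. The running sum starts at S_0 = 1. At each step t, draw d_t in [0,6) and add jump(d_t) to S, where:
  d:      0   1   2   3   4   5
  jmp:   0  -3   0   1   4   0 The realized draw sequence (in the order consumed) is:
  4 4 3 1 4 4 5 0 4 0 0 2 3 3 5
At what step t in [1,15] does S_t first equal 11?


5

t=0: S=1, d=4, jump=4, S_1=5
t=1: S=5, d=4, jump=4, S_2=9
t=2: S=9, d=3, jump=1, S_3=10
t=3: S=10, d=1, jump=-3, S_4=7
t=4: S=7, d=4, jump=4, S_5=11
t=5: S=11, d=4, jump=4, S_6=15
t=6: S=15, d=5, jump=0, S_7=15
t=7: S=15, d=0, jump=0, S_8=15
t=8: S=15, d=4, jump=4, S_9=19
t=9: S=19, d=0, jump=0, S_10=19
t=10: S=19, d=0, jump=0, S_11=19
t=11: S=19, d=2, jump=0, S_12=19
t=12: S=19, d=3, jump=1, S_13=20
t=13: S=20, d=3, jump=1, S_14=21
t=14: S=21, d=5, jump=0, S_15=21


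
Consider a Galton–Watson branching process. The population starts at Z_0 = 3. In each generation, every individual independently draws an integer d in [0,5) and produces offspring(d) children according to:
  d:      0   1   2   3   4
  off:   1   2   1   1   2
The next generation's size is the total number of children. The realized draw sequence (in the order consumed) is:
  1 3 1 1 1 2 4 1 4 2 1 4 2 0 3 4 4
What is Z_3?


gen 0: Z_0=3, draws=[1, 3, 1], offspring=[2, 1, 2], Z_1=5
gen 1: Z_1=5, draws=[1, 1, 2, 4, 1], offspring=[2, 2, 1, 2, 2], Z_2=9
gen 2: Z_2=9, draws=[4, 2, 1, 4, 2, 0, 3, 4, 4], offspring=[2, 1, 2, 2, 1, 1, 1, 2, 2], Z_3=14

14


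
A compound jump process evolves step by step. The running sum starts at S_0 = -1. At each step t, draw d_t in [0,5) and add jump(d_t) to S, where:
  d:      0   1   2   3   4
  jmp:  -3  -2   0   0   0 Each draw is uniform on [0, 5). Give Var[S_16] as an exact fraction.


Outcome values over d=0..4: [-3, -2, 0, 0, 0]
Σy = -5, Σy² = 13, M = 5
μ = -5/5 = -1,  σ² = 13/5 − (-1)² = 8/5
Independent increments: Var[S_16] = 16·σ² = 16·(8/5) = 128/5

128/5


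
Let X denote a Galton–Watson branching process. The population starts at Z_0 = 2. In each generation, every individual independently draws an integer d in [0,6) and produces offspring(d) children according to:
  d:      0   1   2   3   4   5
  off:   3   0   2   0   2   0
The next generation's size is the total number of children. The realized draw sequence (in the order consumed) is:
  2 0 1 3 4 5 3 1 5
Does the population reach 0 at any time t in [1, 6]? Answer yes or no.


yes

gen 0: Z_0=2, draws=[2, 0], offspring=[2, 3], Z_1=5
gen 1: Z_1=5, draws=[1, 3, 4, 5, 3], offspring=[0, 0, 2, 0, 0], Z_2=2
gen 2: Z_2=2, draws=[1, 5], offspring=[0, 0], Z_3=0
gen 3: Z_3=0, draws=[], offspring=[], Z_4=0
gen 4: Z_4=0, draws=[], offspring=[], Z_5=0
gen 5: Z_5=0, draws=[], offspring=[], Z_6=0


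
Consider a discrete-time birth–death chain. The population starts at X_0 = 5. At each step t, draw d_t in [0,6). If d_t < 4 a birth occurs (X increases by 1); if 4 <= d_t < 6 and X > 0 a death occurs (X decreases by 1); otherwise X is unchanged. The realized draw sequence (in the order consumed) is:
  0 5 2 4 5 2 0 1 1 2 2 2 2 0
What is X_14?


t=0: X=5, d=0 → birth, X_1=6
t=1: X=6, d=5 → death, X_2=5
t=2: X=5, d=2 → birth, X_3=6
t=3: X=6, d=4 → death, X_4=5
t=4: X=5, d=5 → death, X_5=4
t=5: X=4, d=2 → birth, X_6=5
t=6: X=5, d=0 → birth, X_7=6
t=7: X=6, d=1 → birth, X_8=7
t=8: X=7, d=1 → birth, X_9=8
t=9: X=8, d=2 → birth, X_10=9
t=10: X=9, d=2 → birth, X_11=10
t=11: X=10, d=2 → birth, X_12=11
t=12: X=11, d=2 → birth, X_13=12
t=13: X=12, d=0 → birth, X_14=13

13


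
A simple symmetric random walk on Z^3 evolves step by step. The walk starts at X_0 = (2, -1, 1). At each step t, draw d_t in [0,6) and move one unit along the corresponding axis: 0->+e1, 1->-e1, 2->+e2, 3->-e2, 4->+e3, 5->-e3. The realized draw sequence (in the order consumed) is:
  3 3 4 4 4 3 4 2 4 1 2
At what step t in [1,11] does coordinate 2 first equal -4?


6

t=0: X=(2, -1, 1), d=3 → -e2, X_1=(2, -2, 1)
t=1: X=(2, -2, 1), d=3 → -e2, X_2=(2, -3, 1)
t=2: X=(2, -3, 1), d=4 → +e3, X_3=(2, -3, 2)
t=3: X=(2, -3, 2), d=4 → +e3, X_4=(2, -3, 3)
t=4: X=(2, -3, 3), d=4 → +e3, X_5=(2, -3, 4)
t=5: X=(2, -3, 4), d=3 → -e2, X_6=(2, -4, 4)
t=6: X=(2, -4, 4), d=4 → +e3, X_7=(2, -4, 5)
t=7: X=(2, -4, 5), d=2 → +e2, X_8=(2, -3, 5)
t=8: X=(2, -3, 5), d=4 → +e3, X_9=(2, -3, 6)
t=9: X=(2, -3, 6), d=1 → -e1, X_10=(1, -3, 6)
t=10: X=(1, -3, 6), d=2 → +e2, X_11=(1, -2, 6)


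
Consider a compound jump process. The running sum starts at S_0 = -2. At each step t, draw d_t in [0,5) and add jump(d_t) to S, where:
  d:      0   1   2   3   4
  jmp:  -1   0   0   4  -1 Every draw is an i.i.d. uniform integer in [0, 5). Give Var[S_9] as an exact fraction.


774/25

Outcome values over d=0..4: [-1, 0, 0, 4, -1]
Σy = 2, Σy² = 18, M = 5
μ = 2/5 = 2/5,  σ² = 18/5 − (2/5)² = 86/25
Independent increments: Var[S_9] = 9·σ² = 9·(86/25) = 774/25


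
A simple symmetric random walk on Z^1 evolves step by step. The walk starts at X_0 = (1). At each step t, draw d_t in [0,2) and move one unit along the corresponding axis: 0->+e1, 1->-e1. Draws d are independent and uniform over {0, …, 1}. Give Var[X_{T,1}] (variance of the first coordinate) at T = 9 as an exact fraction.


Outcome values over d=0..1: [1, -1]
Σy = 0, Σy² = 2, M = 2
μ = 0/2 = 0,  σ² = 2/2 − (0)² = 1
Independent increments: Var[X_9] = 9·σ² = 9·(1) = 9

9


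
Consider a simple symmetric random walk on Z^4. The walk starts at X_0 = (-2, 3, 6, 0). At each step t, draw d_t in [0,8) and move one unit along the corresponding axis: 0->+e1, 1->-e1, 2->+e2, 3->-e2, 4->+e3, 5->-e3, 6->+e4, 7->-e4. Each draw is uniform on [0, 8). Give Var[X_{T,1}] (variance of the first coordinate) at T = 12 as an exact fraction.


Outcome values over d=0..7: [1, -1, 0, 0, 0, 0, 0, 0]
Σy = 0, Σy² = 2, M = 8
μ = 0/8 = 0,  σ² = 2/8 − (0)² = 1/4
Independent increments: Var[X_12] = 12·σ² = 12·(1/4) = 3

3


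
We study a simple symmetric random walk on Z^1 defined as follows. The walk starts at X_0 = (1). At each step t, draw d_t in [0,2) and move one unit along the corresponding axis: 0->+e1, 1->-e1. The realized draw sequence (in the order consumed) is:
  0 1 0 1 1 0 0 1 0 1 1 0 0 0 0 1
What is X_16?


(3)

t=0: X=(1), d=0 → +e1, X_1=(2)
t=1: X=(2), d=1 → -e1, X_2=(1)
t=2: X=(1), d=0 → +e1, X_3=(2)
t=3: X=(2), d=1 → -e1, X_4=(1)
t=4: X=(1), d=1 → -e1, X_5=(0)
t=5: X=(0), d=0 → +e1, X_6=(1)
t=6: X=(1), d=0 → +e1, X_7=(2)
t=7: X=(2), d=1 → -e1, X_8=(1)
t=8: X=(1), d=0 → +e1, X_9=(2)
t=9: X=(2), d=1 → -e1, X_10=(1)
t=10: X=(1), d=1 → -e1, X_11=(0)
t=11: X=(0), d=0 → +e1, X_12=(1)
t=12: X=(1), d=0 → +e1, X_13=(2)
t=13: X=(2), d=0 → +e1, X_14=(3)
t=14: X=(3), d=0 → +e1, X_15=(4)
t=15: X=(4), d=1 → -e1, X_16=(3)


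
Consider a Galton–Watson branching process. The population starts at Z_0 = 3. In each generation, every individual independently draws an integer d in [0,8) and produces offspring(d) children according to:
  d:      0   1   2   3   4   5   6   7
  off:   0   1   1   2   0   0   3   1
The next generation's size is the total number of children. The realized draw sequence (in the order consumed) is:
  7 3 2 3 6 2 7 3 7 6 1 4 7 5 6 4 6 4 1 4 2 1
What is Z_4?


9

gen 0: Z_0=3, draws=[7, 3, 2], offspring=[1, 2, 1], Z_1=4
gen 1: Z_1=4, draws=[3, 6, 2, 7], offspring=[2, 3, 1, 1], Z_2=7
gen 2: Z_2=7, draws=[3, 7, 6, 1, 4, 7, 5], offspring=[2, 1, 3, 1, 0, 1, 0], Z_3=8
gen 3: Z_3=8, draws=[6, 4, 6, 4, 1, 4, 2, 1], offspring=[3, 0, 3, 0, 1, 0, 1, 1], Z_4=9


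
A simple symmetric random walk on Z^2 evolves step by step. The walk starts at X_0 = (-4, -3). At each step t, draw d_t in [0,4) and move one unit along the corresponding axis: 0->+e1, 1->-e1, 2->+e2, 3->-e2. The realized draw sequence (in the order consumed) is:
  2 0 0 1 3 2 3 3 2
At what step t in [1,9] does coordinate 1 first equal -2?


t=0: X=(-4, -3), d=2 → +e2, X_1=(-4, -2)
t=1: X=(-4, -2), d=0 → +e1, X_2=(-3, -2)
t=2: X=(-3, -2), d=0 → +e1, X_3=(-2, -2)
t=3: X=(-2, -2), d=1 → -e1, X_4=(-3, -2)
t=4: X=(-3, -2), d=3 → -e2, X_5=(-3, -3)
t=5: X=(-3, -3), d=2 → +e2, X_6=(-3, -2)
t=6: X=(-3, -2), d=3 → -e2, X_7=(-3, -3)
t=7: X=(-3, -3), d=3 → -e2, X_8=(-3, -4)
t=8: X=(-3, -4), d=2 → +e2, X_9=(-3, -3)

3


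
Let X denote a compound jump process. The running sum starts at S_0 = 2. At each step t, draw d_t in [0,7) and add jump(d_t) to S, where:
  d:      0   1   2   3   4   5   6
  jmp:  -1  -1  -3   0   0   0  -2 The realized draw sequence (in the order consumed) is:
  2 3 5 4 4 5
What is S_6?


t=0: S=2, d=2, jump=-3, S_1=-1
t=1: S=-1, d=3, jump=0, S_2=-1
t=2: S=-1, d=5, jump=0, S_3=-1
t=3: S=-1, d=4, jump=0, S_4=-1
t=4: S=-1, d=4, jump=0, S_5=-1
t=5: S=-1, d=5, jump=0, S_6=-1

-1


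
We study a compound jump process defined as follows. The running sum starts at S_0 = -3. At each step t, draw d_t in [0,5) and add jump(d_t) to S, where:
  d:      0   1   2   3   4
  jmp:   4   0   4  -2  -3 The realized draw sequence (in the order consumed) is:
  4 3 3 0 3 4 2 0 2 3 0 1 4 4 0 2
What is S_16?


t=0: S=-3, d=4, jump=-3, S_1=-6
t=1: S=-6, d=3, jump=-2, S_2=-8
t=2: S=-8, d=3, jump=-2, S_3=-10
t=3: S=-10, d=0, jump=4, S_4=-6
t=4: S=-6, d=3, jump=-2, S_5=-8
t=5: S=-8, d=4, jump=-3, S_6=-11
t=6: S=-11, d=2, jump=4, S_7=-7
t=7: S=-7, d=0, jump=4, S_8=-3
t=8: S=-3, d=2, jump=4, S_9=1
t=9: S=1, d=3, jump=-2, S_10=-1
t=10: S=-1, d=0, jump=4, S_11=3
t=11: S=3, d=1, jump=0, S_12=3
t=12: S=3, d=4, jump=-3, S_13=0
t=13: S=0, d=4, jump=-3, S_14=-3
t=14: S=-3, d=0, jump=4, S_15=1
t=15: S=1, d=2, jump=4, S_16=5

5


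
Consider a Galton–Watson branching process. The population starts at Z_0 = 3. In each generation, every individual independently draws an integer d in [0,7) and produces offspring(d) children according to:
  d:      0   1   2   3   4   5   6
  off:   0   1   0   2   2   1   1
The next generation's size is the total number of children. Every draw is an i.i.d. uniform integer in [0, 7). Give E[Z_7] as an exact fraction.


Outcome values over d=0..6: [0, 1, 0, 2, 2, 1, 1]
Σy = 7, Σy² = 11, M = 7
μ = 7/7 = 1,  σ² = 11/7 − (1)² = 4/7
E[Z_0] = 3
E[Z_1] = 1·E[Z_0] = 3
E[Z_2] = 1·E[Z_1] = 3
E[Z_3] = 1·E[Z_2] = 3
E[Z_4] = 1·E[Z_3] = 3
E[Z_5] = 1·E[Z_4] = 3
E[Z_6] = 1·E[Z_5] = 3
E[Z_7] = 1·E[Z_6] = 3

3


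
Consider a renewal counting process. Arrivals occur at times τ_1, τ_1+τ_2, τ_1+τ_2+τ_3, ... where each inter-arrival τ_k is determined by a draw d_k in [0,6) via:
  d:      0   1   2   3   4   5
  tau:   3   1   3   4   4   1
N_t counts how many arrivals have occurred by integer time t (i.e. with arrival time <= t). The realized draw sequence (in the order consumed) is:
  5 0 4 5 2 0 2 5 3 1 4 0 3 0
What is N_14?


draw d_1=5: τ_1=1, arrival time A_1=1
draw d_2=0: τ_2=3, arrival time A_2=4
draw d_3=4: τ_3=4, arrival time A_3=8
draw d_4=5: τ_4=1, arrival time A_4=9
draw d_5=2: τ_5=3, arrival time A_5=12
draw d_6=0: τ_6=3, arrival time A_6=15
draw d_7=2: τ_7=3, arrival time A_7=18
draw d_8=5: τ_8=1, arrival time A_8=19
draw d_9=3: τ_9=4, arrival time A_9=23
draw d_10=1: τ_10=1, arrival time A_10=24
draw d_11=4: τ_11=4, arrival time A_11=28
draw d_12=0: τ_12=3, arrival time A_12=31
draw d_13=3: τ_13=4, arrival time A_13=35
draw d_14=0: τ_14=3, arrival time A_14=38
N_t over t=0..14: 0:0 1:1 2:1 3:1 4:2 5:2 6:2 7:2 8:3 9:4 10:4 11:4 12:5 13:5 14:5

5


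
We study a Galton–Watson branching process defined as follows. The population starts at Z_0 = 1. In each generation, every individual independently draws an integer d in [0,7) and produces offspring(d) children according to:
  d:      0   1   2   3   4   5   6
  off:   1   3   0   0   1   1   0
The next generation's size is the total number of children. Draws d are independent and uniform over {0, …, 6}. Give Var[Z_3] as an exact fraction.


Outcome values over d=0..6: [1, 3, 0, 0, 1, 1, 0]
Σy = 6, Σy² = 12, M = 7
μ = 6/7 = 6/7,  σ² = 12/7 − (6/7)² = 48/49
V_0 = 0, E_0 = 1
V_1 = 48/49·E_0 + (6/7)²·V_0 = 48/49;  E_1 = 6/7
V_2 = 48/49·E_1 + (6/7)²·V_1 = 3744/2401;  E_2 = 36/49
V_3 = 48/49·E_2 + (6/7)²·V_2 = 219456/117649;  E_3 = 216/343

219456/117649


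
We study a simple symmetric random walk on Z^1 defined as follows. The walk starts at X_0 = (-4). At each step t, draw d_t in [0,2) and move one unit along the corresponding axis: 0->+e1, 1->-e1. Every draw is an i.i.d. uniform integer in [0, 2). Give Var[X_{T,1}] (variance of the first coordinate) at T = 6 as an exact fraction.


6

Outcome values over d=0..1: [1, -1]
Σy = 0, Σy² = 2, M = 2
μ = 0/2 = 0,  σ² = 2/2 − (0)² = 1
Independent increments: Var[X_6] = 6·σ² = 6·(1) = 6


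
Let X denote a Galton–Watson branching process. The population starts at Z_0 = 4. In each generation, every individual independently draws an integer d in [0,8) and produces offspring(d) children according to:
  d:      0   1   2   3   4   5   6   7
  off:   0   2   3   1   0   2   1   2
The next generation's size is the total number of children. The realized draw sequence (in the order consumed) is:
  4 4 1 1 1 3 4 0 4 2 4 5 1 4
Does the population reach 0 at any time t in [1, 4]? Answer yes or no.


gen 0: Z_0=4, draws=[4, 4, 1, 1], offspring=[0, 0, 2, 2], Z_1=4
gen 1: Z_1=4, draws=[1, 3, 4, 0], offspring=[2, 1, 0, 0], Z_2=3
gen 2: Z_2=3, draws=[4, 2, 4], offspring=[0, 3, 0], Z_3=3
gen 3: Z_3=3, draws=[5, 1, 4], offspring=[2, 2, 0], Z_4=4

no


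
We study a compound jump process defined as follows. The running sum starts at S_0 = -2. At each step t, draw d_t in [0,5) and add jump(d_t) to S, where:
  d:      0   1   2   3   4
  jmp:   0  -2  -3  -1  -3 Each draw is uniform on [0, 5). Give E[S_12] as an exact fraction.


-118/5

Outcome values over d=0..4: [0, -2, -3, -1, -3]
Σy = -9, Σy² = 23, M = 5
μ = -9/5 = -9/5,  σ² = 23/5 − (-9/5)² = 34/25
E[S_12] = -2 + 12·(-9/5) = -118/5


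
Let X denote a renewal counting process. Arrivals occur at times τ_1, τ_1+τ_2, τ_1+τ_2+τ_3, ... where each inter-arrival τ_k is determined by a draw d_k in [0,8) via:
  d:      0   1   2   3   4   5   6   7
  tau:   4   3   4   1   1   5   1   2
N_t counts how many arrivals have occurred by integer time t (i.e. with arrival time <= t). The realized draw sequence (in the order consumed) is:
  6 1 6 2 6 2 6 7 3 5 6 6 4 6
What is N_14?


draw d_1=6: τ_1=1, arrival time A_1=1
draw d_2=1: τ_2=3, arrival time A_2=4
draw d_3=6: τ_3=1, arrival time A_3=5
draw d_4=2: τ_4=4, arrival time A_4=9
draw d_5=6: τ_5=1, arrival time A_5=10
draw d_6=2: τ_6=4, arrival time A_6=14
draw d_7=6: τ_7=1, arrival time A_7=15
draw d_8=7: τ_8=2, arrival time A_8=17
draw d_9=3: τ_9=1, arrival time A_9=18
draw d_10=5: τ_10=5, arrival time A_10=23
draw d_11=6: τ_11=1, arrival time A_11=24
draw d_12=6: τ_12=1, arrival time A_12=25
draw d_13=4: τ_13=1, arrival time A_13=26
draw d_14=6: τ_14=1, arrival time A_14=27
N_t over t=0..14: 0:0 1:1 2:1 3:1 4:2 5:3 6:3 7:3 8:3 9:4 10:5 11:5 12:5 13:5 14:6

6
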